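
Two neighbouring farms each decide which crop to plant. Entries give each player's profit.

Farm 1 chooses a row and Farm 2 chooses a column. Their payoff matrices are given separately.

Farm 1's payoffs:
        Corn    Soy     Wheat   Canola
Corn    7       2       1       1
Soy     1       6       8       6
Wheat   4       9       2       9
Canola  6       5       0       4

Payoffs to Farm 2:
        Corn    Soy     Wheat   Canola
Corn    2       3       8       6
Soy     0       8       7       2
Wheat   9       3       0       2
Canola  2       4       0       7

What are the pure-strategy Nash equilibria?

For each player, find the best response to each opponent profile; mutual best responses are the pure NE.
Farm 1 against Corn: payoffs 7, 1, 4, 6 → best response Corn.
Farm 1 against Soy: payoffs 2, 6, 9, 5 → best response Wheat.
Farm 1 against Wheat: payoffs 1, 8, 2, 0 → best response Soy.
Farm 1 against Canola: payoffs 1, 6, 9, 4 → best response Wheat.
Farm 2 against Corn: payoffs 2, 3, 8, 6 → best response Wheat.
Farm 2 against Soy: payoffs 0, 8, 7, 2 → best response Soy.
Farm 2 against Wheat: payoffs 9, 3, 0, 2 → best response Corn.
Farm 2 against Canola: payoffs 2, 4, 0, 7 → best response Canola.
No profile is a mutual best response for all players.

none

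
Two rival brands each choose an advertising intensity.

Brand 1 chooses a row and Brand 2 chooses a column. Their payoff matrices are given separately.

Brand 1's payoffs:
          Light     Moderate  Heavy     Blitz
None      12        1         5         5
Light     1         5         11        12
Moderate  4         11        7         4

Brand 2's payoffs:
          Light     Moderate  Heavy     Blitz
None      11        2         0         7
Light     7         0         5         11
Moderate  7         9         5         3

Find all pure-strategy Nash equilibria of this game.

(None, Light): Brand 1 gets 12, best alternative 4; Brand 2 gets 11, best alternative 7. No profitable deviation — NE.
(None, Moderate): Brand 1 can switch to Light (1 → 5). Not NE.
(None, Heavy): Brand 1 can switch to Light (5 → 11). Not NE.
(None, Blitz): Brand 1 can switch to Light (5 → 12). Not NE.
(Light, Light): Brand 1 can switch to None (1 → 12). Not NE.
(Light, Moderate): Brand 1 can switch to Moderate (5 → 11). Not NE.
(Light, Heavy): Brand 2 can switch to Light (5 → 7). Not NE.
(Light, Blitz): Brand 1 gets 12, best alternative 5; Brand 2 gets 11, best alternative 7. No profitable deviation — NE.
(Moderate, Light): Brand 1 can switch to None (4 → 12). Not NE.
(Moderate, Moderate): Brand 1 gets 11, best alternative 5; Brand 2 gets 9, best alternative 7. No profitable deviation — NE.
(Moderate, Heavy): Brand 1 can switch to Light (7 → 11). Not NE.
(Moderate, Blitz): Brand 1 can switch to None (4 → 5). Not NE.

The pure Nash equilibria are (None, Light), (Light, Blitz), (Moderate, Moderate).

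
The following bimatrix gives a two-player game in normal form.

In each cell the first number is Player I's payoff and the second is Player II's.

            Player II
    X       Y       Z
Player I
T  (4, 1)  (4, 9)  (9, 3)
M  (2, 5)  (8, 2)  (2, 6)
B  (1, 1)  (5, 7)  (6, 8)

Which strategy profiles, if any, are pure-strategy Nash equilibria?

(T, X): Player II can switch to Y (1 → 9). Not NE.
(T, Y): Player I can switch to M (4 → 8). Not NE.
(T, Z): Player II can switch to Y (3 → 9). Not NE.
(M, X): Player I can switch to T (2 → 4). Not NE.
(M, Y): Player II can switch to X (2 → 5). Not NE.
(M, Z): Player I can switch to T (2 → 9). Not NE.
(The remaining 3 profiles each have a profitable deviation by the same check.)

There is no pure-strategy Nash equilibrium.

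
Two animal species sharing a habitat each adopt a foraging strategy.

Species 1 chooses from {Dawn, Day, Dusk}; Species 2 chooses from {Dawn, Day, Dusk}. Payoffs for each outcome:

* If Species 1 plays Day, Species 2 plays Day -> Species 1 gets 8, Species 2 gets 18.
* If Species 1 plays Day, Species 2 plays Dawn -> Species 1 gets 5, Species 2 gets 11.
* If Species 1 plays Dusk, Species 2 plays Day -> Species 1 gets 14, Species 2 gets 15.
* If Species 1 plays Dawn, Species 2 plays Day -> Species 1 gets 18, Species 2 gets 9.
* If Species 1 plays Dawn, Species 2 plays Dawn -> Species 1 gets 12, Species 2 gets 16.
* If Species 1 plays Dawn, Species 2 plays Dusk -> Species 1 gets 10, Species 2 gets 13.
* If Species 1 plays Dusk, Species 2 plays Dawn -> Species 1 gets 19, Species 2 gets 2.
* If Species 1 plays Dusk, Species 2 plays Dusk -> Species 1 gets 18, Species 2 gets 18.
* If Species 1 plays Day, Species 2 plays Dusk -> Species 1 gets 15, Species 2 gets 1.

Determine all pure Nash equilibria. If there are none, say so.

The unique pure-strategy Nash equilibrium is (Dusk, Dusk).

Species 1 against Dawn: payoffs 12, 5, 19 → best response Dusk.
Species 1 against Day: payoffs 18, 8, 14 → best response Dawn.
Species 1 against Dusk: payoffs 10, 15, 18 → best response Dusk.
Species 2 against Dawn: payoffs 16, 9, 13 → best response Dawn.
Species 2 against Day: payoffs 11, 18, 1 → best response Day.
Species 2 against Dusk: payoffs 2, 15, 18 → best response Dusk.
Mutual best responses: (Dusk, Dusk).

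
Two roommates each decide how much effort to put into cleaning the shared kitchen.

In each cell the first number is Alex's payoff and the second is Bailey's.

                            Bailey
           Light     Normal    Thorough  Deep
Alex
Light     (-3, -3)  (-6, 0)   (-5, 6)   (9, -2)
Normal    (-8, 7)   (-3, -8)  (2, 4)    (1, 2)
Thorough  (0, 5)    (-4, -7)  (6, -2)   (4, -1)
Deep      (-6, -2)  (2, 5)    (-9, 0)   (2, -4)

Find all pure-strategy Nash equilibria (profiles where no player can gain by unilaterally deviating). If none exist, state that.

Alex against Light: payoffs -3, -8, 0, -6 → best response Thorough.
Alex against Normal: payoffs -6, -3, -4, 2 → best response Deep.
Alex against Thorough: payoffs -5, 2, 6, -9 → best response Thorough.
Alex against Deep: payoffs 9, 1, 4, 2 → best response Light.
Bailey against Light: payoffs -3, 0, 6, -2 → best response Thorough.
Bailey against Normal: payoffs 7, -8, 4, 2 → best response Light.
Bailey against Thorough: payoffs 5, -7, -2, -1 → best response Light.
Bailey against Deep: payoffs -2, 5, 0, -4 → best response Normal.
Mutual best responses: (Thorough, Light); (Deep, Normal).

Pure-strategy Nash equilibria: (Thorough, Light); (Deep, Normal)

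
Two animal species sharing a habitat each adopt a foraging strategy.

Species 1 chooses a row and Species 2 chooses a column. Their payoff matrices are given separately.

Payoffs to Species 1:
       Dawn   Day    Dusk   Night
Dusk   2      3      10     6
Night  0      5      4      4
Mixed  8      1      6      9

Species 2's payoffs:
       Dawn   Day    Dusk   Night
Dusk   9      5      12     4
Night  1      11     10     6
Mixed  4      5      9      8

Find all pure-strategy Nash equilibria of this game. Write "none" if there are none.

Pure-strategy Nash equilibria: (Dusk, Dusk), (Night, Day)

For each player, find the best response to each opponent profile; mutual best responses are the pure NE.
Species 1 against Dawn: payoffs 2, 0, 8 → best response Mixed.
Species 1 against Day: payoffs 3, 5, 1 → best response Night.
Species 1 against Dusk: payoffs 10, 4, 6 → best response Dusk.
Species 1 against Night: payoffs 6, 4, 9 → best response Mixed.
Species 2 against Dusk: payoffs 9, 5, 12, 4 → best response Dusk.
Species 2 against Night: payoffs 1, 11, 10, 6 → best response Day.
Species 2 against Mixed: payoffs 4, 5, 9, 8 → best response Dusk.
Mutual best responses: (Dusk, Dusk); (Night, Day).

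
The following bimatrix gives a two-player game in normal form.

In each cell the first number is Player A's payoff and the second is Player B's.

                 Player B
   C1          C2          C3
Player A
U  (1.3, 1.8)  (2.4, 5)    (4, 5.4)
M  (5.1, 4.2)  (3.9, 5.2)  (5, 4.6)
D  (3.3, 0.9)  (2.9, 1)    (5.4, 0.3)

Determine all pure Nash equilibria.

Check each profile: it is a Nash equilibrium iff no player can strictly gain by switching unilaterally.
(U, C1): Player A can switch to M (1.3 → 5.1). Not NE.
(U, C2): Player A can switch to M (2.4 → 3.9). Not NE.
(U, C3): Player A can switch to M (4 → 5). Not NE.
(M, C1): Player B can switch to C2 (4.2 → 5.2). Not NE.
(M, C2): Player A gets 3.9, best alternative 2.9; Player B gets 5.2, best alternative 4.6. No profitable deviation — NE.
(M, C3): Player A can switch to D (5 → 5.4). Not NE.
(D, C1): Player A can switch to M (3.3 → 5.1). Not NE.
(D, C2): Player A can switch to M (2.9 → 3.9). Not NE.
(D, C3): Player B can switch to C1 (0.3 → 0.9). Not NE.

Pure NE: (M, C2)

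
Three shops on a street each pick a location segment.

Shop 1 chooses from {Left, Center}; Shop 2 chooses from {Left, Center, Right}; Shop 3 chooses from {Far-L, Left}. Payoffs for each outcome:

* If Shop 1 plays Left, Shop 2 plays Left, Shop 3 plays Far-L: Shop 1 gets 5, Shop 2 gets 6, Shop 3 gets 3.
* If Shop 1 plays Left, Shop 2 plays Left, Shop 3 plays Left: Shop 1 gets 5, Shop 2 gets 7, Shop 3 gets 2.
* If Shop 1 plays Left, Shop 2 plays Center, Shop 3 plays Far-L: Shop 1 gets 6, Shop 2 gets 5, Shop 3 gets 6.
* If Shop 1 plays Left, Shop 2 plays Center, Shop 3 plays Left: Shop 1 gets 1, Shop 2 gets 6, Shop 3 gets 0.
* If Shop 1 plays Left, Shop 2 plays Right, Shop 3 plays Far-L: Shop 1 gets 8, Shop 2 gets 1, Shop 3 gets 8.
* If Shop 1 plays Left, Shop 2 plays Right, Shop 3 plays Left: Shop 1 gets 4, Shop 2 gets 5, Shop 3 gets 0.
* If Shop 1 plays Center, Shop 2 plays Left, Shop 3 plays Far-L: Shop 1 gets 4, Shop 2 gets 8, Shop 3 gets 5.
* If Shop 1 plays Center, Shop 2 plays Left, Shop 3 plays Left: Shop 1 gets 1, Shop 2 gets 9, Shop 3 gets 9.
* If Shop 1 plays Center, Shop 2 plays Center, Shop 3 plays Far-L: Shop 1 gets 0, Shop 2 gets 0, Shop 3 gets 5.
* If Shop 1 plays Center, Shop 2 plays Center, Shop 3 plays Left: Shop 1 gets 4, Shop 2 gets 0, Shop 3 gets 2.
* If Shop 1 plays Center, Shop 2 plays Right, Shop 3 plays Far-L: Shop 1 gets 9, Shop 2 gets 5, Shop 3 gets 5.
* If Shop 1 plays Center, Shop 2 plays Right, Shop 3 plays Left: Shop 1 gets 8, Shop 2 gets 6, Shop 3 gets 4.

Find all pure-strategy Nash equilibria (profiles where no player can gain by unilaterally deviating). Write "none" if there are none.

For each player, find the best response to each opponent profile; mutual best responses are the pure NE.
Shop 1 against (Left, Far-L): payoffs 5, 4 → best response Left.
Shop 1 against (Left, Left): payoffs 5, 1 → best response Left.
Shop 1 against (Center, Far-L): payoffs 6, 0 → best response Left.
Shop 1 against (Center, Left): payoffs 1, 4 → best response Center.
Shop 1 against (Right, Far-L): payoffs 8, 9 → best response Center.
Shop 1 against (Right, Left): payoffs 4, 8 → best response Center.
Shop 2 against (Left, Far-L): payoffs 6, 5, 1 → best response Left.
Shop 2 against (Left, Left): payoffs 7, 6, 5 → best response Left.
Shop 2 against (Center, Far-L): payoffs 8, 0, 5 → best response Left.
Shop 2 against (Center, Left): payoffs 9, 0, 6 → best response Left.
Shop 3 against (Left, Left): payoffs 3, 2 → best response Far-L.
Shop 3 against (Left, Center): payoffs 6, 0 → best response Far-L.
Shop 3 against (Left, Right): payoffs 8, 0 → best response Far-L.
Shop 3 against (Center, Left): payoffs 5, 9 → best response Left.
Shop 3 against (Center, Center): payoffs 5, 2 → best response Far-L.
Shop 3 against (Center, Right): payoffs 5, 4 → best response Far-L.
Mutual best responses: (Left, Left, Far-L).

(Left, Left, Far-L)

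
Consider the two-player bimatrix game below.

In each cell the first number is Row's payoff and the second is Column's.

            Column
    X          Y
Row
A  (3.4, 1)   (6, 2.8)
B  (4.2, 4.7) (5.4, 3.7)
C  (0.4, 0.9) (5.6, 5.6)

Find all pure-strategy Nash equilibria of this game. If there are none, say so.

Mark each player's best response to every combination of opponents' strategies; a profile where every player is best-responding is a pure Nash equilibrium.
Row against X: payoffs 3.4, 4.2, 0.4 → best response B.
Row against Y: payoffs 6, 5.4, 5.6 → best response A.
Column against A: payoffs 1, 2.8 → best response Y.
Column against B: payoffs 4.7, 3.7 → best response X.
Column against C: payoffs 0.9, 5.6 → best response Y.
Mutual best responses: (A, Y); (B, X).

Pure-strategy Nash equilibria: (A, Y); (B, X)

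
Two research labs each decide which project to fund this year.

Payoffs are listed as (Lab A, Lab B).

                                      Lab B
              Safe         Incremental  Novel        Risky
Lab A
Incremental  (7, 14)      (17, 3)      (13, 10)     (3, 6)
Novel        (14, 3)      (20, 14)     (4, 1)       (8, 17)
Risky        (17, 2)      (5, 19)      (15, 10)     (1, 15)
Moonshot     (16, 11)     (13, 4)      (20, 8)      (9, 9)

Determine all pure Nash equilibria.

(Incremental, Safe): Lab A can switch to Novel (7 → 14). Not NE.
(Incremental, Incremental): Lab A can switch to Novel (17 → 20). Not NE.
(Incremental, Novel): Lab A can switch to Risky (13 → 15). Not NE.
(Incremental, Risky): Lab A can switch to Novel (3 → 8). Not NE.
(Novel, Safe): Lab A can switch to Risky (14 → 17). Not NE.
(Novel, Incremental): Lab B can switch to Risky (14 → 17). Not NE.
(Novel, Novel): Lab A can switch to Incremental (4 → 13). Not NE.
(Novel, Risky): Lab A can switch to Moonshot (8 → 9). Not NE.
(The remaining 8 profiles each have a profitable deviation by the same check.)

This game has no pure Nash equilibrium.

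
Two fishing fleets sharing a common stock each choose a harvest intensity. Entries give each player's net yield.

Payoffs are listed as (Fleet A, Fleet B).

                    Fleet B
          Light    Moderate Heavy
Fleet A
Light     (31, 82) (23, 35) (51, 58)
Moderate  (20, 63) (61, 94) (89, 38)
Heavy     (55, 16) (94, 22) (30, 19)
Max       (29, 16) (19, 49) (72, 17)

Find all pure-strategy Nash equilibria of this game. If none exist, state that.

Pure NE: (Heavy, Moderate)

For each strategy profile, look for a profitable unilateral deviation.
(Light, Light): Fleet A can switch to Heavy (31 → 55). Not NE.
(Light, Moderate): Fleet A can switch to Moderate (23 → 61). Not NE.
(Light, Heavy): Fleet A can switch to Moderate (51 → 89). Not NE.
(Moderate, Light): Fleet A can switch to Light (20 → 31). Not NE.
(Moderate, Moderate): Fleet A can switch to Heavy (61 → 94). Not NE.
(Moderate, Heavy): Fleet B can switch to Light (38 → 63). Not NE.
(Heavy, Moderate): Fleet A gets 94, best alternative 61; Fleet B gets 22, best alternative 19. No profitable deviation — NE.
(The remaining 5 profiles each have a profitable deviation by the same check.)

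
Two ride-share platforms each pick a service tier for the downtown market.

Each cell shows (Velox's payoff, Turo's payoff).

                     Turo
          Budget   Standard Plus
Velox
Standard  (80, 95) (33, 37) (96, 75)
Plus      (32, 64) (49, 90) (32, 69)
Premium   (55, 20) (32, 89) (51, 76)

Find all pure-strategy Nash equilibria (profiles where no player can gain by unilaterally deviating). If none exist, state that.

Pure-strategy Nash equilibria: (Standard, Budget), (Plus, Standard)

Velox against Budget: payoffs 80, 32, 55 → best response Standard.
Velox against Standard: payoffs 33, 49, 32 → best response Plus.
Velox against Plus: payoffs 96, 32, 51 → best response Standard.
Turo against Standard: payoffs 95, 37, 75 → best response Budget.
Turo against Plus: payoffs 64, 90, 69 → best response Standard.
Turo against Premium: payoffs 20, 89, 76 → best response Standard.
Mutual best responses: (Standard, Budget); (Plus, Standard).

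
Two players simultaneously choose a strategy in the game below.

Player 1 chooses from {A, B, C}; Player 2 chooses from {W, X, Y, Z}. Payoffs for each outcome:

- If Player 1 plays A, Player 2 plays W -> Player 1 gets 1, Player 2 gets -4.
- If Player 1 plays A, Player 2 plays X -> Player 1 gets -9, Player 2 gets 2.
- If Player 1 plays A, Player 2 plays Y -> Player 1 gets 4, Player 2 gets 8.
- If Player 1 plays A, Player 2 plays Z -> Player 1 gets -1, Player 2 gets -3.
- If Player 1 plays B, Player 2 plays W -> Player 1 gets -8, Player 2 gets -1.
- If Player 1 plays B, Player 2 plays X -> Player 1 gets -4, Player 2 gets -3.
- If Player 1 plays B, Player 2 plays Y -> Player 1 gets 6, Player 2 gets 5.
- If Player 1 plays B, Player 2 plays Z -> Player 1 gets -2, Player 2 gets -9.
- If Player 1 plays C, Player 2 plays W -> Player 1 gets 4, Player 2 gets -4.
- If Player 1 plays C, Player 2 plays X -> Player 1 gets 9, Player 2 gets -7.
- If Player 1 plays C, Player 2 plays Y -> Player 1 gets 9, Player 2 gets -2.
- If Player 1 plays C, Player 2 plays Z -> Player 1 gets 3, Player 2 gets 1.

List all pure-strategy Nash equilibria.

For each player, find the best response to each opponent profile; mutual best responses are the pure NE.
Player 1 against W: payoffs 1, -8, 4 → best response C.
Player 1 against X: payoffs -9, -4, 9 → best response C.
Player 1 against Y: payoffs 4, 6, 9 → best response C.
Player 1 against Z: payoffs -1, -2, 3 → best response C.
Player 2 against A: payoffs -4, 2, 8, -3 → best response Y.
Player 2 against B: payoffs -1, -3, 5, -9 → best response Y.
Player 2 against C: payoffs -4, -7, -2, 1 → best response Z.
Mutual best responses: (C, Z).

(C, Z)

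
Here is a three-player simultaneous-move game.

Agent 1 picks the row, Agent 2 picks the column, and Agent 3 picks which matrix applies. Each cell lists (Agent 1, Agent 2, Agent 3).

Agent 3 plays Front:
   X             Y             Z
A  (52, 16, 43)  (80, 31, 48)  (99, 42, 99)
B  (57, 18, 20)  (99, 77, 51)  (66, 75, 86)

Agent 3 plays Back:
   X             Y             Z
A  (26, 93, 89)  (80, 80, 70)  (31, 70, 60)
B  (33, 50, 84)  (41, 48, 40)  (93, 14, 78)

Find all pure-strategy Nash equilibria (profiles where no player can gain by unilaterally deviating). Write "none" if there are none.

(A, Z, Front), (B, X, Back), (B, Y, Front)

(A, X, Front): Agent 1 can switch to B (52 → 57). Not NE.
(A, X, Back): Agent 1 can switch to B (26 → 33). Not NE.
(A, Y, Front): Agent 1 can switch to B (80 → 99). Not NE.
(A, Y, Back): Agent 2 can switch to X (80 → 93). Not NE.
(A, Z, Front): Agent 1 gets 99, best alternative 66; Agent 2 gets 42, best alternative 31; Agent 3 gets 99, best alternative 60. No profitable deviation — NE.
(A, Z, Back): Agent 1 can switch to B (31 → 93). Not NE.
(B, X, Front): Agent 2 can switch to Y (18 → 77). Not NE.
(B, X, Back): Agent 1 gets 33, best alternative 26; Agent 2 gets 50, best alternative 48; Agent 3 gets 84, best alternative 20. No profitable deviation — NE.
(B, Y, Front): Agent 1 gets 99, best alternative 80; Agent 2 gets 77, best alternative 75; Agent 3 gets 51, best alternative 40. No profitable deviation — NE.
(The remaining 3 profiles each have a profitable deviation by the same check.)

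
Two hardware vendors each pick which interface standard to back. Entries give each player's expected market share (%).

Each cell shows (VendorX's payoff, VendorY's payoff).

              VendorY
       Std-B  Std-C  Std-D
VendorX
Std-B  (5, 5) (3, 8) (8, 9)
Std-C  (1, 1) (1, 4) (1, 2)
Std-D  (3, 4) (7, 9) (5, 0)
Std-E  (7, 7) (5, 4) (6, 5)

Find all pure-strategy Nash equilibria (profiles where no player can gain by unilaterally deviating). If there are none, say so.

VendorX against Std-B: payoffs 5, 1, 3, 7 → best response Std-E.
VendorX against Std-C: payoffs 3, 1, 7, 5 → best response Std-D.
VendorX against Std-D: payoffs 8, 1, 5, 6 → best response Std-B.
VendorY against Std-B: payoffs 5, 8, 9 → best response Std-D.
VendorY against Std-C: payoffs 1, 4, 2 → best response Std-C.
VendorY against Std-D: payoffs 4, 9, 0 → best response Std-C.
VendorY against Std-E: payoffs 7, 4, 5 → best response Std-B.
Mutual best responses: (Std-B, Std-D); (Std-D, Std-C); (Std-E, Std-B).

The pure Nash equilibria are (Std-B, Std-D); (Std-D, Std-C); (Std-E, Std-B).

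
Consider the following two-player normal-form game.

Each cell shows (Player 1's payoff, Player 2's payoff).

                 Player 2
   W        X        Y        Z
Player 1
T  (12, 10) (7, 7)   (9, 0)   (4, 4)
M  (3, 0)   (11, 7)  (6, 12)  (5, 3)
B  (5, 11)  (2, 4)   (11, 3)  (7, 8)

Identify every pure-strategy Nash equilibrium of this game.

The unique pure-strategy Nash equilibrium is (T, W).

For each strategy profile, look for a profitable unilateral deviation.
(T, W): Player 1 gets 12, best alternative 5; Player 2 gets 10, best alternative 7. No profitable deviation — NE.
(T, X): Player 1 can switch to M (7 → 11). Not NE.
(T, Y): Player 1 can switch to B (9 → 11). Not NE.
(T, Z): Player 1 can switch to M (4 → 5). Not NE.
(M, W): Player 1 can switch to T (3 → 12). Not NE.
(M, X): Player 2 can switch to Y (7 → 12). Not NE.
(M, Y): Player 1 can switch to T (6 → 9). Not NE.
(The remaining 5 profiles each have a profitable deviation by the same check.)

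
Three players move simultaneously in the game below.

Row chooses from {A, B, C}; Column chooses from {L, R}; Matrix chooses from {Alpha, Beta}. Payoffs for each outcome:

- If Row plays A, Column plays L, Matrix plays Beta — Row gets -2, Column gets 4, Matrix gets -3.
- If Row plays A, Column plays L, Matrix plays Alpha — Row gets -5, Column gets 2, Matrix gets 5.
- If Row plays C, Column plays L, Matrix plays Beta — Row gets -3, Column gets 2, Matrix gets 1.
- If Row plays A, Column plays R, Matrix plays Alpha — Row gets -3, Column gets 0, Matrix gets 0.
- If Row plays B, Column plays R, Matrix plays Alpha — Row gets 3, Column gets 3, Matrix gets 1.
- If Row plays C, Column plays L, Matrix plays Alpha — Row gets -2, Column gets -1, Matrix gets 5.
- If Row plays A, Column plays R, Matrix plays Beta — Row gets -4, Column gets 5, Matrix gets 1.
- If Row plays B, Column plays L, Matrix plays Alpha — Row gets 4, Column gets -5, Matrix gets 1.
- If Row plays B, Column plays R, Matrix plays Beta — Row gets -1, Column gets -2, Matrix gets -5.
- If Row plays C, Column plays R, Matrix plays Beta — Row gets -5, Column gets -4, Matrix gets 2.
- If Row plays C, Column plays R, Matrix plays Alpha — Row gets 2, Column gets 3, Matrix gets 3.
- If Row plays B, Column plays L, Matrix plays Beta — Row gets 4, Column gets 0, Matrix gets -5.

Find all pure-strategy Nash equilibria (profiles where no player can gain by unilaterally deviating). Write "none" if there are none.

(B, R, Alpha)

(A, L, Alpha): Row can switch to B (-5 → 4). Not NE.
(A, L, Beta): Row can switch to B (-2 → 4). Not NE.
(A, R, Alpha): Row can switch to B (-3 → 3). Not NE.
(A, R, Beta): Row can switch to B (-4 → -1). Not NE.
(B, L, Alpha): Column can switch to R (-5 → 3). Not NE.
(B, L, Beta): Matrix can switch to Alpha (-5 → 1). Not NE.
(B, R, Alpha): Row gets 3, best alternative 2; Column gets 3, best alternative -5; Matrix gets 1, best alternative -5. No profitable deviation — NE.
(B, R, Beta): Column can switch to L (-2 → 0). Not NE.
(C, L, Alpha): Row can switch to B (-2 → 4). Not NE.
(C, L, Beta): Row can switch to A (-3 → -2). Not NE.
(C, R, Alpha): Row can switch to B (2 → 3). Not NE.
(C, R, Beta): Row can switch to A (-5 → -4). Not NE.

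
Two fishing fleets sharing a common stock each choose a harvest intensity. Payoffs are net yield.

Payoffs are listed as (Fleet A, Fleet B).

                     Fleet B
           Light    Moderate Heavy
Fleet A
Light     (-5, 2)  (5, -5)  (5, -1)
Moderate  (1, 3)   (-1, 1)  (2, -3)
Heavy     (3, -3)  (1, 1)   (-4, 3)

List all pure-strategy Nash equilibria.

There is no pure-strategy Nash equilibrium.

Fleet A against Light: payoffs -5, 1, 3 → best response Heavy.
Fleet A against Moderate: payoffs 5, -1, 1 → best response Light.
Fleet A against Heavy: payoffs 5, 2, -4 → best response Light.
Fleet B against Light: payoffs 2, -5, -1 → best response Light.
Fleet B against Moderate: payoffs 3, 1, -3 → best response Light.
Fleet B against Heavy: payoffs -3, 1, 3 → best response Heavy.
No profile is a mutual best response for all players.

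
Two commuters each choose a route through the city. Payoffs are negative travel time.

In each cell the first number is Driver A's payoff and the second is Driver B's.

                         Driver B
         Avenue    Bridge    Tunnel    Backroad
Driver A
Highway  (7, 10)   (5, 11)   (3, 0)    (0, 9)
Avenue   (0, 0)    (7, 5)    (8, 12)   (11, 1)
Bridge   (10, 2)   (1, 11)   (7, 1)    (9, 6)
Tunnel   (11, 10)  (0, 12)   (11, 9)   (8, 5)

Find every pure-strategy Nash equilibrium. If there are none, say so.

There is no pure-strategy Nash equilibrium.

(Highway, Avenue): Driver A can switch to Bridge (7 → 10). Not NE.
(Highway, Bridge): Driver A can switch to Avenue (5 → 7). Not NE.
(Highway, Tunnel): Driver A can switch to Avenue (3 → 8). Not NE.
(Highway, Backroad): Driver A can switch to Avenue (0 → 11). Not NE.
(Avenue, Avenue): Driver A can switch to Highway (0 → 7). Not NE.
(Avenue, Bridge): Driver B can switch to Tunnel (5 → 12). Not NE.
(Avenue, Tunnel): Driver A can switch to Tunnel (8 → 11). Not NE.
(Avenue, Backroad): Driver B can switch to Bridge (1 → 5). Not NE.
(Bridge, Avenue): Driver A can switch to Tunnel (10 → 11). Not NE.
(Bridge, Bridge): Driver A can switch to Highway (1 → 5). Not NE.
(Bridge, Tunnel): Driver A can switch to Avenue (7 → 8). Not NE.
(Bridge, Backroad): Driver A can switch to Avenue (9 → 11). Not NE.
(The remaining 4 profiles each have a profitable deviation by the same check.)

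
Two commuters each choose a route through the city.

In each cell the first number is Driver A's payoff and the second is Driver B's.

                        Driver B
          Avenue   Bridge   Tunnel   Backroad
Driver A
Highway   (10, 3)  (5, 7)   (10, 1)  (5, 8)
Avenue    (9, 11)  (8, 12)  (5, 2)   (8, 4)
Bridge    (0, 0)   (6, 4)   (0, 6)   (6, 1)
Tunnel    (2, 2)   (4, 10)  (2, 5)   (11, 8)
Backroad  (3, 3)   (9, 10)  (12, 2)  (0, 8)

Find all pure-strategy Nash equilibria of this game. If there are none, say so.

For each player, find the best response to each opponent profile; mutual best responses are the pure NE.
Driver A against Avenue: payoffs 10, 9, 0, 2, 3 → best response Highway.
Driver A against Bridge: payoffs 5, 8, 6, 4, 9 → best response Backroad.
Driver A against Tunnel: payoffs 10, 5, 0, 2, 12 → best response Backroad.
Driver A against Backroad: payoffs 5, 8, 6, 11, 0 → best response Tunnel.
Driver B against Highway: payoffs 3, 7, 1, 8 → best response Backroad.
Driver B against Avenue: payoffs 11, 12, 2, 4 → best response Bridge.
Driver B against Bridge: payoffs 0, 4, 6, 1 → best response Tunnel.
Driver B against Tunnel: payoffs 2, 10, 5, 8 → best response Bridge.
Driver B against Backroad: payoffs 3, 10, 2, 8 → best response Bridge.
Mutual best responses: (Backroad, Bridge).

The unique pure-strategy Nash equilibrium is (Backroad, Bridge).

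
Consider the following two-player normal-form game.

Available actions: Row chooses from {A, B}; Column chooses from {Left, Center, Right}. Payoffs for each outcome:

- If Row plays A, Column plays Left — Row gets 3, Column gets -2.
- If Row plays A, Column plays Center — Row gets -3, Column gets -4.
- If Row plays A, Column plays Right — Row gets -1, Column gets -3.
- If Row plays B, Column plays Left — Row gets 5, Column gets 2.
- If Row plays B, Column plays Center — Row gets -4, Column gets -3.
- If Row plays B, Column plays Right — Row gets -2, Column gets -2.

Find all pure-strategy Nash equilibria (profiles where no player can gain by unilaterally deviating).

For each player, find the best response to each opponent profile; mutual best responses are the pure NE.
Row against Left: payoffs 3, 5 → best response B.
Row against Center: payoffs -3, -4 → best response A.
Row against Right: payoffs -1, -2 → best response A.
Column against A: payoffs -2, -4, -3 → best response Left.
Column against B: payoffs 2, -3, -2 → best response Left.
Mutual best responses: (B, Left).

The unique pure-strategy Nash equilibrium is (B, Left).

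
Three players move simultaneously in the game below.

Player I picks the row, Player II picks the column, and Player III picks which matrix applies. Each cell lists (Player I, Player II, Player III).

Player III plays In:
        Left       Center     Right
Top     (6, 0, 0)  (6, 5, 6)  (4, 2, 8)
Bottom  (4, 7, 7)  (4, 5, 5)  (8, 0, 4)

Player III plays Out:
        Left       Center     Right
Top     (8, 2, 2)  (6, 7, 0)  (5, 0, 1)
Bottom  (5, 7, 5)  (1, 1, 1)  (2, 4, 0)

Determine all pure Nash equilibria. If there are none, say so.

Player I against (Left, In): payoffs 6, 4 → best response Top.
Player I against (Left, Out): payoffs 8, 5 → best response Top.
Player I against (Center, In): payoffs 6, 4 → best response Top.
Player I against (Center, Out): payoffs 6, 1 → best response Top.
Player I against (Right, In): payoffs 4, 8 → best response Bottom.
Player I against (Right, Out): payoffs 5, 2 → best response Top.
Player II against (Top, In): payoffs 0, 5, 2 → best response Center.
Player II against (Top, Out): payoffs 2, 7, 0 → best response Center.
Player II against (Bottom, In): payoffs 7, 5, 0 → best response Left.
Player II against (Bottom, Out): payoffs 7, 1, 4 → best response Left.
Player III against (Top, Left): payoffs 0, 2 → best response Out.
Player III against (Top, Center): payoffs 6, 0 → best response In.
Player III against (Top, Right): payoffs 8, 1 → best response In.
Player III against (Bottom, Left): payoffs 7, 5 → best response In.
Player III against (Bottom, Center): payoffs 5, 1 → best response In.
Player III against (Bottom, Right): payoffs 4, 0 → best response In.
Mutual best responses: (Top, Center, In).

(Top, Center, In)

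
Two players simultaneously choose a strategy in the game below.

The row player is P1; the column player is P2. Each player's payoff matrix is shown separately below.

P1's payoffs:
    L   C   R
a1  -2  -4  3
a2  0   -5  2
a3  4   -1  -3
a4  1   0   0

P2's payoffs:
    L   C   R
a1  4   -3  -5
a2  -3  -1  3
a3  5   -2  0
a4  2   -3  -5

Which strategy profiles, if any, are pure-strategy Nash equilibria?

P1 against L: payoffs -2, 0, 4, 1 → best response a3.
P1 against C: payoffs -4, -5, -1, 0 → best response a4.
P1 against R: payoffs 3, 2, -3, 0 → best response a1.
P2 against a1: payoffs 4, -3, -5 → best response L.
P2 against a2: payoffs -3, -1, 3 → best response R.
P2 against a3: payoffs 5, -2, 0 → best response L.
P2 against a4: payoffs 2, -3, -5 → best response L.
Mutual best responses: (a3, L).

(a3, L)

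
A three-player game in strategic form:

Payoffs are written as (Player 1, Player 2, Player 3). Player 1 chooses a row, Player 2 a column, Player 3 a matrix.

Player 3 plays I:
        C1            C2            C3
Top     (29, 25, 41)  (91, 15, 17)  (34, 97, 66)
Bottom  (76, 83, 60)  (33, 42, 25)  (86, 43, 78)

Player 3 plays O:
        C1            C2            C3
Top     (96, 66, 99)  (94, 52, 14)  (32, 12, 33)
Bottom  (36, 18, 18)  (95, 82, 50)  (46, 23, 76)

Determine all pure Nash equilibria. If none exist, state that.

Player 1 against (C1, I): payoffs 29, 76 → best response Bottom.
Player 1 against (C1, O): payoffs 96, 36 → best response Top.
Player 1 against (C2, I): payoffs 91, 33 → best response Top.
Player 1 against (C2, O): payoffs 94, 95 → best response Bottom.
Player 1 against (C3, I): payoffs 34, 86 → best response Bottom.
Player 1 against (C3, O): payoffs 32, 46 → best response Bottom.
Player 2 against (Top, I): payoffs 25, 15, 97 → best response C3.
Player 2 against (Top, O): payoffs 66, 52, 12 → best response C1.
Player 2 against (Bottom, I): payoffs 83, 42, 43 → best response C1.
Player 2 against (Bottom, O): payoffs 18, 82, 23 → best response C2.
Player 3 against (Top, C1): payoffs 41, 99 → best response O.
Player 3 against (Top, C2): payoffs 17, 14 → best response I.
Player 3 against (Top, C3): payoffs 66, 33 → best response I.
Player 3 against (Bottom, C1): payoffs 60, 18 → best response I.
Player 3 against (Bottom, C2): payoffs 25, 50 → best response O.
Player 3 against (Bottom, C3): payoffs 78, 76 → best response I.
Mutual best responses: (Top, C1, O); (Bottom, C1, I); (Bottom, C2, O).

(Top, C1, O); (Bottom, C1, I); (Bottom, C2, O)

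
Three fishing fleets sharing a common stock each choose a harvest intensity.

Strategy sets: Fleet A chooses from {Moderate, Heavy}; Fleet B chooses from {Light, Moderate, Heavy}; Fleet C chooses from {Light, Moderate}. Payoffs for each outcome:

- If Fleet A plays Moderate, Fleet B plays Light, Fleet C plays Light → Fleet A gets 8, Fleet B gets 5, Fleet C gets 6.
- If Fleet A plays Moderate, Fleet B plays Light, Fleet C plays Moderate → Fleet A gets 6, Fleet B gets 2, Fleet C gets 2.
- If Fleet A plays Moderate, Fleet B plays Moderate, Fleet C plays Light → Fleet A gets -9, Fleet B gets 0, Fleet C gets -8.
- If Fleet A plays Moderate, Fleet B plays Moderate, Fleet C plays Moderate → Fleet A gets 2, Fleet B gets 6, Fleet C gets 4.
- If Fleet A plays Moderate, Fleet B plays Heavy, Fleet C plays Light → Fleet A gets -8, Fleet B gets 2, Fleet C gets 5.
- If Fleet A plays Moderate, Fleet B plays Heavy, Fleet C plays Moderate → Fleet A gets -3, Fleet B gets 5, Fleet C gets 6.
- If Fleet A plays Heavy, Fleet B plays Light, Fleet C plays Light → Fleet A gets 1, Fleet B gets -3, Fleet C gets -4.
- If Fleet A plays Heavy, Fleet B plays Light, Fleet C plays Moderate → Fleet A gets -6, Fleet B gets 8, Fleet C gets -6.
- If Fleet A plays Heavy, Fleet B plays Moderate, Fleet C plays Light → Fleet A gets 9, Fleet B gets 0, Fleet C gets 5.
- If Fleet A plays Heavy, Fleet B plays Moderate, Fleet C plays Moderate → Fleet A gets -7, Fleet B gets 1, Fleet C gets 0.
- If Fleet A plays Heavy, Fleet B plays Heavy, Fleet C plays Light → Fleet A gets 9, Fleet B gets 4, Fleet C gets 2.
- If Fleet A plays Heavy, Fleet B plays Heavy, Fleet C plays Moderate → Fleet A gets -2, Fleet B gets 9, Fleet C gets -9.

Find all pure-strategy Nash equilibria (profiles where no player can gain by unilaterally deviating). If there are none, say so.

Pure-strategy Nash equilibria: (Moderate, Light, Light), (Moderate, Moderate, Moderate), (Heavy, Heavy, Light)

Fleet A against (Light, Light): payoffs 8, 1 → best response Moderate.
Fleet A against (Light, Moderate): payoffs 6, -6 → best response Moderate.
Fleet A against (Moderate, Light): payoffs -9, 9 → best response Heavy.
Fleet A against (Moderate, Moderate): payoffs 2, -7 → best response Moderate.
Fleet A against (Heavy, Light): payoffs -8, 9 → best response Heavy.
Fleet A against (Heavy, Moderate): payoffs -3, -2 → best response Heavy.
Fleet B against (Moderate, Light): payoffs 5, 0, 2 → best response Light.
Fleet B against (Moderate, Moderate): payoffs 2, 6, 5 → best response Moderate.
Fleet B against (Heavy, Light): payoffs -3, 0, 4 → best response Heavy.
Fleet B against (Heavy, Moderate): payoffs 8, 1, 9 → best response Heavy.
Fleet C against (Moderate, Light): payoffs 6, 2 → best response Light.
Fleet C against (Moderate, Moderate): payoffs -8, 4 → best response Moderate.
Fleet C against (Moderate, Heavy): payoffs 5, 6 → best response Moderate.
Fleet C against (Heavy, Light): payoffs -4, -6 → best response Light.
Fleet C against (Heavy, Moderate): payoffs 5, 0 → best response Light.
Fleet C against (Heavy, Heavy): payoffs 2, -9 → best response Light.
Mutual best responses: (Moderate, Light, Light); (Moderate, Moderate, Moderate); (Heavy, Heavy, Light).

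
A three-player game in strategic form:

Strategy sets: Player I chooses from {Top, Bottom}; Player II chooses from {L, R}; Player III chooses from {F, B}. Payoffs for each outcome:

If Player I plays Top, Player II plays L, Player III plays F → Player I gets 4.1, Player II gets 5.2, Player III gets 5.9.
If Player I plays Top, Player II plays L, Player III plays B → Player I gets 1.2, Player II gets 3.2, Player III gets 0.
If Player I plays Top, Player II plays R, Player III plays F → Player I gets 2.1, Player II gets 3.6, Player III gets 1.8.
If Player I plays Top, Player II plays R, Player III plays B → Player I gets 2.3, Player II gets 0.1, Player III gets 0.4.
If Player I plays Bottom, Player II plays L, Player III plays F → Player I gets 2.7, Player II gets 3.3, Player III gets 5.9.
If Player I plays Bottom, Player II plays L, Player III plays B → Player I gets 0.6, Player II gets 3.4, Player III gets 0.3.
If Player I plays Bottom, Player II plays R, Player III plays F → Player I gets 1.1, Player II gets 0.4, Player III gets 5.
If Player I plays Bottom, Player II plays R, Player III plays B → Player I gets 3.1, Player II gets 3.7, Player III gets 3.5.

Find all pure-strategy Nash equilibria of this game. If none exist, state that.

Pure NE: (Top, L, F)

(Top, L, F): Player I gets 4.1, best alternative 2.7; Player II gets 5.2, best alternative 3.6; Player III gets 5.9, best alternative 0. No profitable deviation — NE.
(Top, L, B): Player III can switch to F (0 → 5.9). Not NE.
(Top, R, F): Player II can switch to L (3.6 → 5.2). Not NE.
(Top, R, B): Player I can switch to Bottom (2.3 → 3.1). Not NE.
(Bottom, L, F): Player I can switch to Top (2.7 → 4.1). Not NE.
(Bottom, L, B): Player I can switch to Top (0.6 → 1.2). Not NE.
(Bottom, R, F): Player I can switch to Top (1.1 → 2.1). Not NE.
(The remaining 1 profile has a profitable deviation by the same check.)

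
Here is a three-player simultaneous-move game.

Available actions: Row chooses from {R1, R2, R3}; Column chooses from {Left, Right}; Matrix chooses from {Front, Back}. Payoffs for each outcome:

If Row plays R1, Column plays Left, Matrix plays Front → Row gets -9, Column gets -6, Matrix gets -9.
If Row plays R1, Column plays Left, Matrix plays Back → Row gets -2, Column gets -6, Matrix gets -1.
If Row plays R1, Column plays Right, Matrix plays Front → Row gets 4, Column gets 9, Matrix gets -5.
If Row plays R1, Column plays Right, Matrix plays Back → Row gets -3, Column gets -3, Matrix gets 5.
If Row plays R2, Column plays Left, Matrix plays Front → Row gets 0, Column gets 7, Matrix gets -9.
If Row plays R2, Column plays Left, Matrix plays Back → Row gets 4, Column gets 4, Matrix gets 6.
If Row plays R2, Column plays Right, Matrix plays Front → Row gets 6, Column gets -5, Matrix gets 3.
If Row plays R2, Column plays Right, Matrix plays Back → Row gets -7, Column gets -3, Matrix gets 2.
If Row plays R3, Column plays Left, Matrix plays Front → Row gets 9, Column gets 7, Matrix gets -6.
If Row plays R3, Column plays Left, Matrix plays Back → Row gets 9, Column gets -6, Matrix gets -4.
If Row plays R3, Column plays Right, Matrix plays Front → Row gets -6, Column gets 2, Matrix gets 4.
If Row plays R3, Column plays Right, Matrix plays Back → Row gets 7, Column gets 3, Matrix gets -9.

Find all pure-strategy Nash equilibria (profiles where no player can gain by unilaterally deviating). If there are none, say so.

Check each profile: it is a Nash equilibrium iff no player can strictly gain by switching unilaterally.
(R1, Left, Front): Row can switch to R2 (-9 → 0). Not NE.
(R1, Left, Back): Row can switch to R2 (-2 → 4). Not NE.
(R1, Right, Front): Row can switch to R2 (4 → 6). Not NE.
(R1, Right, Back): Row can switch to R3 (-3 → 7). Not NE.
(R2, Left, Front): Row can switch to R3 (0 → 9). Not NE.
(R2, Left, Back): Row can switch to R3 (4 → 9). Not NE.
(R2, Right, Front): Column can switch to Left (-5 → 7). Not NE.
(R2, Right, Back): Row can switch to R1 (-7 → -3). Not NE.
(R3, Left, Front): Matrix can switch to Back (-6 → -4). Not NE.
(R3, Left, Back): Column can switch to Right (-6 → 3). Not NE.
(The remaining 2 profiles each have a profitable deviation by the same check.)

There is no pure-strategy Nash equilibrium.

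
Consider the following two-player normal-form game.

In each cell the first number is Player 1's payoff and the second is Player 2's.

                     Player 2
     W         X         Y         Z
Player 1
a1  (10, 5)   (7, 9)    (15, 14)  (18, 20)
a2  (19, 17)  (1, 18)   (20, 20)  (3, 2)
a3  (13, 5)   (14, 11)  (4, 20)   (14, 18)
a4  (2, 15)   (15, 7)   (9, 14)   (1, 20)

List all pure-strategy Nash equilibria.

For each player, find the best response to each opponent profile; mutual best responses are the pure NE.
Player 1 against W: payoffs 10, 19, 13, 2 → best response a2.
Player 1 against X: payoffs 7, 1, 14, 15 → best response a4.
Player 1 against Y: payoffs 15, 20, 4, 9 → best response a2.
Player 1 against Z: payoffs 18, 3, 14, 1 → best response a1.
Player 2 against a1: payoffs 5, 9, 14, 20 → best response Z.
Player 2 against a2: payoffs 17, 18, 20, 2 → best response Y.
Player 2 against a3: payoffs 5, 11, 20, 18 → best response Y.
Player 2 against a4: payoffs 15, 7, 14, 20 → best response Z.
Mutual best responses: (a1, Z); (a2, Y).

Pure-strategy Nash equilibria: (a1, Z); (a2, Y)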